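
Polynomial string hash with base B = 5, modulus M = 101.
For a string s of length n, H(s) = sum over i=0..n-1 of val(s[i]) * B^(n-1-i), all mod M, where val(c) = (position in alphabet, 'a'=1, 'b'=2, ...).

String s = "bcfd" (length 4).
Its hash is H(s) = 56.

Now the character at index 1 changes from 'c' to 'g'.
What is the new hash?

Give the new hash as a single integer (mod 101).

Answer: 55

Derivation:
val('c') = 3, val('g') = 7
Position k = 1, exponent = n-1-k = 2
B^2 mod M = 5^2 mod 101 = 25
Delta = (7 - 3) * 25 mod 101 = 100
New hash = (56 + 100) mod 101 = 55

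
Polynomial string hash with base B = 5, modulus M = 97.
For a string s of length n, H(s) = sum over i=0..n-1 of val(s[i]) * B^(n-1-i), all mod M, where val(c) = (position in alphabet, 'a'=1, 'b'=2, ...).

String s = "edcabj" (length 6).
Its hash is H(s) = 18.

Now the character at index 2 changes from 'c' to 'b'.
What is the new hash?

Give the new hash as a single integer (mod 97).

val('c') = 3, val('b') = 2
Position k = 2, exponent = n-1-k = 3
B^3 mod M = 5^3 mod 97 = 28
Delta = (2 - 3) * 28 mod 97 = 69
New hash = (18 + 69) mod 97 = 87

Answer: 87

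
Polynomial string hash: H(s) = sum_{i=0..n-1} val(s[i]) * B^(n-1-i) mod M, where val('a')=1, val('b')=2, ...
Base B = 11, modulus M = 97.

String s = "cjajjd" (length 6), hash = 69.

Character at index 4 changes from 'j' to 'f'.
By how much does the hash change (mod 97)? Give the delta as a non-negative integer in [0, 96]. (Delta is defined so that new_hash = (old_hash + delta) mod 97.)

Delta formula: (val(new) - val(old)) * B^(n-1-k) mod M
  val('f') - val('j') = 6 - 10 = -4
  B^(n-1-k) = 11^1 mod 97 = 11
  Delta = -4 * 11 mod 97 = 53

Answer: 53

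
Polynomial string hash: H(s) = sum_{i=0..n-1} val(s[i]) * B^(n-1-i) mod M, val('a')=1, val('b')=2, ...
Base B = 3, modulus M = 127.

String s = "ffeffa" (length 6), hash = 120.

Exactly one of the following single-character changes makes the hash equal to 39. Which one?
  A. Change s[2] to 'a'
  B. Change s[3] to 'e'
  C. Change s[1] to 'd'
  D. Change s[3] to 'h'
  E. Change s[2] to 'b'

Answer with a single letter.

Answer: E

Derivation:
Option A: s[2]='e'->'a', delta=(1-5)*3^3 mod 127 = 19, hash=120+19 mod 127 = 12
Option B: s[3]='f'->'e', delta=(5-6)*3^2 mod 127 = 118, hash=120+118 mod 127 = 111
Option C: s[1]='f'->'d', delta=(4-6)*3^4 mod 127 = 92, hash=120+92 mod 127 = 85
Option D: s[3]='f'->'h', delta=(8-6)*3^2 mod 127 = 18, hash=120+18 mod 127 = 11
Option E: s[2]='e'->'b', delta=(2-5)*3^3 mod 127 = 46, hash=120+46 mod 127 = 39 <-- target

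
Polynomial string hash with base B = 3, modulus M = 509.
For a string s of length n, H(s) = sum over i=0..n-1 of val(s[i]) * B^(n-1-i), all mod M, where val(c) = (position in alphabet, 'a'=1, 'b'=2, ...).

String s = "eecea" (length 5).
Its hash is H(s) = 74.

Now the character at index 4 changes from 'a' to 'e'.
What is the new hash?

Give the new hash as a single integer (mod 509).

val('a') = 1, val('e') = 5
Position k = 4, exponent = n-1-k = 0
B^0 mod M = 3^0 mod 509 = 1
Delta = (5 - 1) * 1 mod 509 = 4
New hash = (74 + 4) mod 509 = 78

Answer: 78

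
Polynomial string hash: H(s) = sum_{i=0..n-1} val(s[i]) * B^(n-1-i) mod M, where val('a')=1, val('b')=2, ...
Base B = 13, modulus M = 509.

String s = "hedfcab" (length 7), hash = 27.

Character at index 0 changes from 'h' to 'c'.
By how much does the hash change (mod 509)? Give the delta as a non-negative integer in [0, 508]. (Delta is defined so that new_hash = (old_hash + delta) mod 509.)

Delta formula: (val(new) - val(old)) * B^(n-1-k) mod M
  val('c') - val('h') = 3 - 8 = -5
  B^(n-1-k) = 13^6 mod 509 = 471
  Delta = -5 * 471 mod 509 = 190

Answer: 190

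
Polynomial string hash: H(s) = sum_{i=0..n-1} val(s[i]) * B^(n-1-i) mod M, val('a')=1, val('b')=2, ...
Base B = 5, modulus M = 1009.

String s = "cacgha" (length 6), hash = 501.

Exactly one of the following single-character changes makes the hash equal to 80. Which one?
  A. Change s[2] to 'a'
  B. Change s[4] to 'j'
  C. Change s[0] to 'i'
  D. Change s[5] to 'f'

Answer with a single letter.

Option A: s[2]='c'->'a', delta=(1-3)*5^3 mod 1009 = 759, hash=501+759 mod 1009 = 251
Option B: s[4]='h'->'j', delta=(10-8)*5^1 mod 1009 = 10, hash=501+10 mod 1009 = 511
Option C: s[0]='c'->'i', delta=(9-3)*5^5 mod 1009 = 588, hash=501+588 mod 1009 = 80 <-- target
Option D: s[5]='a'->'f', delta=(6-1)*5^0 mod 1009 = 5, hash=501+5 mod 1009 = 506

Answer: C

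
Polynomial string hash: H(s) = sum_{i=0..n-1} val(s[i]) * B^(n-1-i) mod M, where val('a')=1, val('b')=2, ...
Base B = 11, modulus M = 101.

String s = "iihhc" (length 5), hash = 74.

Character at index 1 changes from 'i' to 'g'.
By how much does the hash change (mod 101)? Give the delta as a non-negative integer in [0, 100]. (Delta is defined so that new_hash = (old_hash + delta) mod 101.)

Delta formula: (val(new) - val(old)) * B^(n-1-k) mod M
  val('g') - val('i') = 7 - 9 = -2
  B^(n-1-k) = 11^3 mod 101 = 18
  Delta = -2 * 18 mod 101 = 65

Answer: 65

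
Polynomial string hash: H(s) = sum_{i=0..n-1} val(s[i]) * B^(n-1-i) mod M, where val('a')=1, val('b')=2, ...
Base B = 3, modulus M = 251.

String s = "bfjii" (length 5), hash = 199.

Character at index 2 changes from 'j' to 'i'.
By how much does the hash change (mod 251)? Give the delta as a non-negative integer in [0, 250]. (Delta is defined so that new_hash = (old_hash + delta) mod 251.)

Delta formula: (val(new) - val(old)) * B^(n-1-k) mod M
  val('i') - val('j') = 9 - 10 = -1
  B^(n-1-k) = 3^2 mod 251 = 9
  Delta = -1 * 9 mod 251 = 242

Answer: 242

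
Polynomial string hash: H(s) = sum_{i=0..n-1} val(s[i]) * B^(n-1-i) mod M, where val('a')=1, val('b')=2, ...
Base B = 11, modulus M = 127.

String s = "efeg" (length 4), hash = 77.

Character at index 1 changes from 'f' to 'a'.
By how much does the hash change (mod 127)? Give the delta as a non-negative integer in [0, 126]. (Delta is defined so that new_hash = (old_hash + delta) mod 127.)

Answer: 30

Derivation:
Delta formula: (val(new) - val(old)) * B^(n-1-k) mod M
  val('a') - val('f') = 1 - 6 = -5
  B^(n-1-k) = 11^2 mod 127 = 121
  Delta = -5 * 121 mod 127 = 30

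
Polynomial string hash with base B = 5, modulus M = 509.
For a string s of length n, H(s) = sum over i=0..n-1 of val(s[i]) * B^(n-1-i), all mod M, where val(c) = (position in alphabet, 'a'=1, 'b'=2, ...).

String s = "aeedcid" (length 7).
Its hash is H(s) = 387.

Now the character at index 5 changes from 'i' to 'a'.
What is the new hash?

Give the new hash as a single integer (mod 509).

val('i') = 9, val('a') = 1
Position k = 5, exponent = n-1-k = 1
B^1 mod M = 5^1 mod 509 = 5
Delta = (1 - 9) * 5 mod 509 = 469
New hash = (387 + 469) mod 509 = 347

Answer: 347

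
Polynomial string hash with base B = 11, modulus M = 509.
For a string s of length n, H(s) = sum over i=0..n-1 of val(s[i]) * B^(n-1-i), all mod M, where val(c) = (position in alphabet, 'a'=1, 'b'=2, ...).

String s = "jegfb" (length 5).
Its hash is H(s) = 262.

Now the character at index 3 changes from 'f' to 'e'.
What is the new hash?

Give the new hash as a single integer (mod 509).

val('f') = 6, val('e') = 5
Position k = 3, exponent = n-1-k = 1
B^1 mod M = 11^1 mod 509 = 11
Delta = (5 - 6) * 11 mod 509 = 498
New hash = (262 + 498) mod 509 = 251

Answer: 251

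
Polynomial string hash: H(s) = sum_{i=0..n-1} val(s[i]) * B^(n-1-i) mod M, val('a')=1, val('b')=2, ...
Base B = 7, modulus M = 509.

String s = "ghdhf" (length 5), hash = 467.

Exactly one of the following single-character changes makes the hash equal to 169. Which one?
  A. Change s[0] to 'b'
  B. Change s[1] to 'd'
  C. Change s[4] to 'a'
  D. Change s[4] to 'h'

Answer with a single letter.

Answer: A

Derivation:
Option A: s[0]='g'->'b', delta=(2-7)*7^4 mod 509 = 211, hash=467+211 mod 509 = 169 <-- target
Option B: s[1]='h'->'d', delta=(4-8)*7^3 mod 509 = 155, hash=467+155 mod 509 = 113
Option C: s[4]='f'->'a', delta=(1-6)*7^0 mod 509 = 504, hash=467+504 mod 509 = 462
Option D: s[4]='f'->'h', delta=(8-6)*7^0 mod 509 = 2, hash=467+2 mod 509 = 469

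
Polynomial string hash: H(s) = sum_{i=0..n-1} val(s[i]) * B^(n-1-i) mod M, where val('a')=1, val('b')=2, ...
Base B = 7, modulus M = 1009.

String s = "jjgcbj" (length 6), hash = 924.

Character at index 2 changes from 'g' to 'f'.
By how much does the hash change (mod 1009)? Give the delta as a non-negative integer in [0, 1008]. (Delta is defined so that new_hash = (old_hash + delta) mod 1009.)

Delta formula: (val(new) - val(old)) * B^(n-1-k) mod M
  val('f') - val('g') = 6 - 7 = -1
  B^(n-1-k) = 7^3 mod 1009 = 343
  Delta = -1 * 343 mod 1009 = 666

Answer: 666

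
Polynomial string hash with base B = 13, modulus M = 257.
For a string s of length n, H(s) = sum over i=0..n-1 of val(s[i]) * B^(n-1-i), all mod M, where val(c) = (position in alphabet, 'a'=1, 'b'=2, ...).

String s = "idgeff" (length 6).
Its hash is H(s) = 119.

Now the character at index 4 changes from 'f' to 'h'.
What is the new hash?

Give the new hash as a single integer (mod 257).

val('f') = 6, val('h') = 8
Position k = 4, exponent = n-1-k = 1
B^1 mod M = 13^1 mod 257 = 13
Delta = (8 - 6) * 13 mod 257 = 26
New hash = (119 + 26) mod 257 = 145

Answer: 145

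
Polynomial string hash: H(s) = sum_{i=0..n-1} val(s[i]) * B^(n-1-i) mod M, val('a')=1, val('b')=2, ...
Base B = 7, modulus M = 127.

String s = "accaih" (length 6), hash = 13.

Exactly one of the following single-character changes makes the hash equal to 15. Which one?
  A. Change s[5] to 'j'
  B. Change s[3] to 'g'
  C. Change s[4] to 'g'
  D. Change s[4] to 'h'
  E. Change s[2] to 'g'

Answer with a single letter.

Answer: A

Derivation:
Option A: s[5]='h'->'j', delta=(10-8)*7^0 mod 127 = 2, hash=13+2 mod 127 = 15 <-- target
Option B: s[3]='a'->'g', delta=(7-1)*7^2 mod 127 = 40, hash=13+40 mod 127 = 53
Option C: s[4]='i'->'g', delta=(7-9)*7^1 mod 127 = 113, hash=13+113 mod 127 = 126
Option D: s[4]='i'->'h', delta=(8-9)*7^1 mod 127 = 120, hash=13+120 mod 127 = 6
Option E: s[2]='c'->'g', delta=(7-3)*7^3 mod 127 = 102, hash=13+102 mod 127 = 115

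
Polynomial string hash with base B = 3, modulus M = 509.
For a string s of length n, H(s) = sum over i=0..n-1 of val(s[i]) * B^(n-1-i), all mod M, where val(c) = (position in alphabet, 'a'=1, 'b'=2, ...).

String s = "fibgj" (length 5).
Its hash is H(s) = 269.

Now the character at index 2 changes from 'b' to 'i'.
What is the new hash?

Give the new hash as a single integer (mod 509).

Answer: 332

Derivation:
val('b') = 2, val('i') = 9
Position k = 2, exponent = n-1-k = 2
B^2 mod M = 3^2 mod 509 = 9
Delta = (9 - 2) * 9 mod 509 = 63
New hash = (269 + 63) mod 509 = 332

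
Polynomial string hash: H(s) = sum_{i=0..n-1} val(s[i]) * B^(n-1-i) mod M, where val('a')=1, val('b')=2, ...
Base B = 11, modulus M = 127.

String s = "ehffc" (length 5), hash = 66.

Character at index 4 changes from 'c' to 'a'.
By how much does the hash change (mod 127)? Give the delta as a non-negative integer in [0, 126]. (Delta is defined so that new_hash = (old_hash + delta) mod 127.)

Answer: 125

Derivation:
Delta formula: (val(new) - val(old)) * B^(n-1-k) mod M
  val('a') - val('c') = 1 - 3 = -2
  B^(n-1-k) = 11^0 mod 127 = 1
  Delta = -2 * 1 mod 127 = 125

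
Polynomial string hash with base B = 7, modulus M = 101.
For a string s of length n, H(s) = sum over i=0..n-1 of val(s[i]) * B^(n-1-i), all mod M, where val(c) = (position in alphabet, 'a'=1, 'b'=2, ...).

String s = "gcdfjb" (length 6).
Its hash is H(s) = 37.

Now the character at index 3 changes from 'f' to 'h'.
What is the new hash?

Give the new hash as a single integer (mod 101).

val('f') = 6, val('h') = 8
Position k = 3, exponent = n-1-k = 2
B^2 mod M = 7^2 mod 101 = 49
Delta = (8 - 6) * 49 mod 101 = 98
New hash = (37 + 98) mod 101 = 34

Answer: 34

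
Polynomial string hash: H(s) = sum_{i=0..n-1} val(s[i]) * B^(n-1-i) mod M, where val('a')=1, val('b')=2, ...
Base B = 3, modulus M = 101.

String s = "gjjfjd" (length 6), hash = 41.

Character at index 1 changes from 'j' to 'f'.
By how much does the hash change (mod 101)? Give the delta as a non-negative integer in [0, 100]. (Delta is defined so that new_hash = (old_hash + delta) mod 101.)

Answer: 80

Derivation:
Delta formula: (val(new) - val(old)) * B^(n-1-k) mod M
  val('f') - val('j') = 6 - 10 = -4
  B^(n-1-k) = 3^4 mod 101 = 81
  Delta = -4 * 81 mod 101 = 80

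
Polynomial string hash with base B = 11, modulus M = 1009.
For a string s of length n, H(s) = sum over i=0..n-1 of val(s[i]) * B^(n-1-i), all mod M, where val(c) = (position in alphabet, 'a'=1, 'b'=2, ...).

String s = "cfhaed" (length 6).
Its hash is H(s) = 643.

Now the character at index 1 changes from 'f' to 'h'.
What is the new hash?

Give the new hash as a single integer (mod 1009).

val('f') = 6, val('h') = 8
Position k = 1, exponent = n-1-k = 4
B^4 mod M = 11^4 mod 1009 = 515
Delta = (8 - 6) * 515 mod 1009 = 21
New hash = (643 + 21) mod 1009 = 664

Answer: 664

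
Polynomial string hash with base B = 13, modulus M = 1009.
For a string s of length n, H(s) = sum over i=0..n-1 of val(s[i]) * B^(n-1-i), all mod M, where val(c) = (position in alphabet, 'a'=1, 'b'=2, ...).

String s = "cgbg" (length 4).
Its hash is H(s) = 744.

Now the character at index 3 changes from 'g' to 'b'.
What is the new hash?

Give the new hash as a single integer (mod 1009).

val('g') = 7, val('b') = 2
Position k = 3, exponent = n-1-k = 0
B^0 mod M = 13^0 mod 1009 = 1
Delta = (2 - 7) * 1 mod 1009 = 1004
New hash = (744 + 1004) mod 1009 = 739

Answer: 739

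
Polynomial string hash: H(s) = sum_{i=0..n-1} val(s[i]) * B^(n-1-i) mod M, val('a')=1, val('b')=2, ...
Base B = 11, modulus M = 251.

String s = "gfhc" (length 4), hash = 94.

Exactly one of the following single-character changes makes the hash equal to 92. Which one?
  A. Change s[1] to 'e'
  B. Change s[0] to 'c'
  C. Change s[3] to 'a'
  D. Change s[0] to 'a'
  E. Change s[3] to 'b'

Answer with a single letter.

Option A: s[1]='f'->'e', delta=(5-6)*11^2 mod 251 = 130, hash=94+130 mod 251 = 224
Option B: s[0]='g'->'c', delta=(3-7)*11^3 mod 251 = 198, hash=94+198 mod 251 = 41
Option C: s[3]='c'->'a', delta=(1-3)*11^0 mod 251 = 249, hash=94+249 mod 251 = 92 <-- target
Option D: s[0]='g'->'a', delta=(1-7)*11^3 mod 251 = 46, hash=94+46 mod 251 = 140
Option E: s[3]='c'->'b', delta=(2-3)*11^0 mod 251 = 250, hash=94+250 mod 251 = 93

Answer: C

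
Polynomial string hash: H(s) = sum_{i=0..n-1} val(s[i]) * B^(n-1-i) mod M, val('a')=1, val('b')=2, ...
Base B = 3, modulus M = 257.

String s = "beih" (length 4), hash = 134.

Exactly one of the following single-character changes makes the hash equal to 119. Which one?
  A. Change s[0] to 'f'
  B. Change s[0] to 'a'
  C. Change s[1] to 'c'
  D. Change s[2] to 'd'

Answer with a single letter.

Answer: D

Derivation:
Option A: s[0]='b'->'f', delta=(6-2)*3^3 mod 257 = 108, hash=134+108 mod 257 = 242
Option B: s[0]='b'->'a', delta=(1-2)*3^3 mod 257 = 230, hash=134+230 mod 257 = 107
Option C: s[1]='e'->'c', delta=(3-5)*3^2 mod 257 = 239, hash=134+239 mod 257 = 116
Option D: s[2]='i'->'d', delta=(4-9)*3^1 mod 257 = 242, hash=134+242 mod 257 = 119 <-- target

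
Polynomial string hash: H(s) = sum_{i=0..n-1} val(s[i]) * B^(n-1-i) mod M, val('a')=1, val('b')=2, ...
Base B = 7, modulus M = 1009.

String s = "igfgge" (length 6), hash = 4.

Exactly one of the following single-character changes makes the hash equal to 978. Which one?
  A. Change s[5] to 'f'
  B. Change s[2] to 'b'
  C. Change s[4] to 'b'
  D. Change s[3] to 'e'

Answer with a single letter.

Answer: C

Derivation:
Option A: s[5]='e'->'f', delta=(6-5)*7^0 mod 1009 = 1, hash=4+1 mod 1009 = 5
Option B: s[2]='f'->'b', delta=(2-6)*7^3 mod 1009 = 646, hash=4+646 mod 1009 = 650
Option C: s[4]='g'->'b', delta=(2-7)*7^1 mod 1009 = 974, hash=4+974 mod 1009 = 978 <-- target
Option D: s[3]='g'->'e', delta=(5-7)*7^2 mod 1009 = 911, hash=4+911 mod 1009 = 915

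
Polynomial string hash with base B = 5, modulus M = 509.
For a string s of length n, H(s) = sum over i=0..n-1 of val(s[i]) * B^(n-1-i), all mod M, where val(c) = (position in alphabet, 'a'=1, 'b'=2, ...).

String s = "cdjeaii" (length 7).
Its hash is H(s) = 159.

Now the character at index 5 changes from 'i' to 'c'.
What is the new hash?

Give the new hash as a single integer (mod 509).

val('i') = 9, val('c') = 3
Position k = 5, exponent = n-1-k = 1
B^1 mod M = 5^1 mod 509 = 5
Delta = (3 - 9) * 5 mod 509 = 479
New hash = (159 + 479) mod 509 = 129

Answer: 129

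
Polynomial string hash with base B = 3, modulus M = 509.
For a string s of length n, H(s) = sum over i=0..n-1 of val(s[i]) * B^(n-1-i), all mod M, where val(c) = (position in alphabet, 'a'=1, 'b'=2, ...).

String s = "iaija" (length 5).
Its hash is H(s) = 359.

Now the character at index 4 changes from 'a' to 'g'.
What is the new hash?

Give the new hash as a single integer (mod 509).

val('a') = 1, val('g') = 7
Position k = 4, exponent = n-1-k = 0
B^0 mod M = 3^0 mod 509 = 1
Delta = (7 - 1) * 1 mod 509 = 6
New hash = (359 + 6) mod 509 = 365

Answer: 365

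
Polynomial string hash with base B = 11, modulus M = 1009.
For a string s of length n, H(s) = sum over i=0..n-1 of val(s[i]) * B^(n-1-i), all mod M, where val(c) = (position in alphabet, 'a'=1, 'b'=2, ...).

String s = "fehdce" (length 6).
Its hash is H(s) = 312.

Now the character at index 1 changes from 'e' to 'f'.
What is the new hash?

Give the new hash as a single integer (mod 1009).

Answer: 827

Derivation:
val('e') = 5, val('f') = 6
Position k = 1, exponent = n-1-k = 4
B^4 mod M = 11^4 mod 1009 = 515
Delta = (6 - 5) * 515 mod 1009 = 515
New hash = (312 + 515) mod 1009 = 827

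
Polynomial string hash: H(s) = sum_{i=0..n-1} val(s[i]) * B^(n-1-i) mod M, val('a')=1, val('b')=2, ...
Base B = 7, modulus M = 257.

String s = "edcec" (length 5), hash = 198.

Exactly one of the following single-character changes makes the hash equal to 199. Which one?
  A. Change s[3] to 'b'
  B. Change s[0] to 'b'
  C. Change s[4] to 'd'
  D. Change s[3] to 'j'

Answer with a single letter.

Option A: s[3]='e'->'b', delta=(2-5)*7^1 mod 257 = 236, hash=198+236 mod 257 = 177
Option B: s[0]='e'->'b', delta=(2-5)*7^4 mod 257 = 250, hash=198+250 mod 257 = 191
Option C: s[4]='c'->'d', delta=(4-3)*7^0 mod 257 = 1, hash=198+1 mod 257 = 199 <-- target
Option D: s[3]='e'->'j', delta=(10-5)*7^1 mod 257 = 35, hash=198+35 mod 257 = 233

Answer: C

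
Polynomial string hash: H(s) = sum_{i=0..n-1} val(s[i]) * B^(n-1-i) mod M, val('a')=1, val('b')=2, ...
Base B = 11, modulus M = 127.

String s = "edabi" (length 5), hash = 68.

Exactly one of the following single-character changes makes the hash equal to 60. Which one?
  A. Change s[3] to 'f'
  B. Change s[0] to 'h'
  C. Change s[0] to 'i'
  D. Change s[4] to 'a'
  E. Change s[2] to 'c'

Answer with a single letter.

Answer: D

Derivation:
Option A: s[3]='b'->'f', delta=(6-2)*11^1 mod 127 = 44, hash=68+44 mod 127 = 112
Option B: s[0]='e'->'h', delta=(8-5)*11^4 mod 127 = 108, hash=68+108 mod 127 = 49
Option C: s[0]='e'->'i', delta=(9-5)*11^4 mod 127 = 17, hash=68+17 mod 127 = 85
Option D: s[4]='i'->'a', delta=(1-9)*11^0 mod 127 = 119, hash=68+119 mod 127 = 60 <-- target
Option E: s[2]='a'->'c', delta=(3-1)*11^2 mod 127 = 115, hash=68+115 mod 127 = 56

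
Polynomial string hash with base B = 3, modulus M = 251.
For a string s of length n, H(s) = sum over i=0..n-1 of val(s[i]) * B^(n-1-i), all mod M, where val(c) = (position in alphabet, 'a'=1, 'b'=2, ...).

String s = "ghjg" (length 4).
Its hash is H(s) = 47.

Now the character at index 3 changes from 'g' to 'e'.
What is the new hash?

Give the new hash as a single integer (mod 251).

Answer: 45

Derivation:
val('g') = 7, val('e') = 5
Position k = 3, exponent = n-1-k = 0
B^0 mod M = 3^0 mod 251 = 1
Delta = (5 - 7) * 1 mod 251 = 249
New hash = (47 + 249) mod 251 = 45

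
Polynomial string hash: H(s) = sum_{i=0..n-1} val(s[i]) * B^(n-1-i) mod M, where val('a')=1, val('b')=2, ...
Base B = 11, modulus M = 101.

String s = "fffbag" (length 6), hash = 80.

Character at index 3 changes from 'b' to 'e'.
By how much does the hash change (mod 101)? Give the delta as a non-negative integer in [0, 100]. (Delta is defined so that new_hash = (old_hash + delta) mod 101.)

Answer: 60

Derivation:
Delta formula: (val(new) - val(old)) * B^(n-1-k) mod M
  val('e') - val('b') = 5 - 2 = 3
  B^(n-1-k) = 11^2 mod 101 = 20
  Delta = 3 * 20 mod 101 = 60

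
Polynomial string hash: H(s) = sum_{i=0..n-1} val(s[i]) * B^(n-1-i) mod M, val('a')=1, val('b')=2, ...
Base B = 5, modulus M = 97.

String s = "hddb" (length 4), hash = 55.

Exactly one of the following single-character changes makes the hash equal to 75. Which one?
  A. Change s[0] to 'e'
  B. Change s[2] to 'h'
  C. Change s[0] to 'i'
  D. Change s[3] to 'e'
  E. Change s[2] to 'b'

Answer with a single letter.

Answer: B

Derivation:
Option A: s[0]='h'->'e', delta=(5-8)*5^3 mod 97 = 13, hash=55+13 mod 97 = 68
Option B: s[2]='d'->'h', delta=(8-4)*5^1 mod 97 = 20, hash=55+20 mod 97 = 75 <-- target
Option C: s[0]='h'->'i', delta=(9-8)*5^3 mod 97 = 28, hash=55+28 mod 97 = 83
Option D: s[3]='b'->'e', delta=(5-2)*5^0 mod 97 = 3, hash=55+3 mod 97 = 58
Option E: s[2]='d'->'b', delta=(2-4)*5^1 mod 97 = 87, hash=55+87 mod 97 = 45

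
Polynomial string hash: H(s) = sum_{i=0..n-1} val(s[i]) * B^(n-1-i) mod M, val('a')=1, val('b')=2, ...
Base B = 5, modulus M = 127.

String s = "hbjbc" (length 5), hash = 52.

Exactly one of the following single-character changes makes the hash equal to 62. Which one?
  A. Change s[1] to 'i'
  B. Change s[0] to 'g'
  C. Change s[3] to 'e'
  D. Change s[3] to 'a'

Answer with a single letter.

Answer: B

Derivation:
Option A: s[1]='b'->'i', delta=(9-2)*5^3 mod 127 = 113, hash=52+113 mod 127 = 38
Option B: s[0]='h'->'g', delta=(7-8)*5^4 mod 127 = 10, hash=52+10 mod 127 = 62 <-- target
Option C: s[3]='b'->'e', delta=(5-2)*5^1 mod 127 = 15, hash=52+15 mod 127 = 67
Option D: s[3]='b'->'a', delta=(1-2)*5^1 mod 127 = 122, hash=52+122 mod 127 = 47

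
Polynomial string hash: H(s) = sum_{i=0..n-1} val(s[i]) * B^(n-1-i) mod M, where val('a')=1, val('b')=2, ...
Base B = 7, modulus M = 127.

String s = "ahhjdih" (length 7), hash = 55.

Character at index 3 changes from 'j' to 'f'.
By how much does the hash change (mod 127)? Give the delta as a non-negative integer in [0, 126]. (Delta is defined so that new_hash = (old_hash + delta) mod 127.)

Delta formula: (val(new) - val(old)) * B^(n-1-k) mod M
  val('f') - val('j') = 6 - 10 = -4
  B^(n-1-k) = 7^3 mod 127 = 89
  Delta = -4 * 89 mod 127 = 25

Answer: 25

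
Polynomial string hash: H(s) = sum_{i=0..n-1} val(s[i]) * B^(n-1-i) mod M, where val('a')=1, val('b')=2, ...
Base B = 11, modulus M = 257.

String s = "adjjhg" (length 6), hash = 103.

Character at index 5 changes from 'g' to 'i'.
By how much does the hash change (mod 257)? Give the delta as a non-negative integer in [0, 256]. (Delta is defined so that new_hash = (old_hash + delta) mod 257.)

Delta formula: (val(new) - val(old)) * B^(n-1-k) mod M
  val('i') - val('g') = 9 - 7 = 2
  B^(n-1-k) = 11^0 mod 257 = 1
  Delta = 2 * 1 mod 257 = 2

Answer: 2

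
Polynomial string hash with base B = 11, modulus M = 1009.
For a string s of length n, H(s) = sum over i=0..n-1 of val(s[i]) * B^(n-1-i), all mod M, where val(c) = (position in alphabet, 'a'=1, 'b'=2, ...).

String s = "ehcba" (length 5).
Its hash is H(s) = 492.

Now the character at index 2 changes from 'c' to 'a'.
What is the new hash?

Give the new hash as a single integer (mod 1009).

val('c') = 3, val('a') = 1
Position k = 2, exponent = n-1-k = 2
B^2 mod M = 11^2 mod 1009 = 121
Delta = (1 - 3) * 121 mod 1009 = 767
New hash = (492 + 767) mod 1009 = 250

Answer: 250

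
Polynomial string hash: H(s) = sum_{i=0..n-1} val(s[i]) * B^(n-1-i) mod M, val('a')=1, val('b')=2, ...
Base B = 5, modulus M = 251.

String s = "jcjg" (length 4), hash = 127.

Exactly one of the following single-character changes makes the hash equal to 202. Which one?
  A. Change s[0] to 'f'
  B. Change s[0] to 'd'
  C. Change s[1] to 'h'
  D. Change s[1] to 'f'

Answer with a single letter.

Option A: s[0]='j'->'f', delta=(6-10)*5^3 mod 251 = 2, hash=127+2 mod 251 = 129
Option B: s[0]='j'->'d', delta=(4-10)*5^3 mod 251 = 3, hash=127+3 mod 251 = 130
Option C: s[1]='c'->'h', delta=(8-3)*5^2 mod 251 = 125, hash=127+125 mod 251 = 1
Option D: s[1]='c'->'f', delta=(6-3)*5^2 mod 251 = 75, hash=127+75 mod 251 = 202 <-- target

Answer: D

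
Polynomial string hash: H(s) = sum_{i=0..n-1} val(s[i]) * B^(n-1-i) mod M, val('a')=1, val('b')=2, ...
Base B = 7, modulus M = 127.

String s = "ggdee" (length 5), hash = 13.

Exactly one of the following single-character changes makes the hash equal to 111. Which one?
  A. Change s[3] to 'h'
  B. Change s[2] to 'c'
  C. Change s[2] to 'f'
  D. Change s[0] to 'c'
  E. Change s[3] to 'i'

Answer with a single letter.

Option A: s[3]='e'->'h', delta=(8-5)*7^1 mod 127 = 21, hash=13+21 mod 127 = 34
Option B: s[2]='d'->'c', delta=(3-4)*7^2 mod 127 = 78, hash=13+78 mod 127 = 91
Option C: s[2]='d'->'f', delta=(6-4)*7^2 mod 127 = 98, hash=13+98 mod 127 = 111 <-- target
Option D: s[0]='g'->'c', delta=(3-7)*7^4 mod 127 = 48, hash=13+48 mod 127 = 61
Option E: s[3]='e'->'i', delta=(9-5)*7^1 mod 127 = 28, hash=13+28 mod 127 = 41

Answer: C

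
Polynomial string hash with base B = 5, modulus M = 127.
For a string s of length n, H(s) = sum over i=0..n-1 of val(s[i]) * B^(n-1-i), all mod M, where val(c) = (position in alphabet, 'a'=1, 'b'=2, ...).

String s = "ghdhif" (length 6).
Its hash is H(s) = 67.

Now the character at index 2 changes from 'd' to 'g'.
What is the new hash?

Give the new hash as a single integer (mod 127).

Answer: 61

Derivation:
val('d') = 4, val('g') = 7
Position k = 2, exponent = n-1-k = 3
B^3 mod M = 5^3 mod 127 = 125
Delta = (7 - 4) * 125 mod 127 = 121
New hash = (67 + 121) mod 127 = 61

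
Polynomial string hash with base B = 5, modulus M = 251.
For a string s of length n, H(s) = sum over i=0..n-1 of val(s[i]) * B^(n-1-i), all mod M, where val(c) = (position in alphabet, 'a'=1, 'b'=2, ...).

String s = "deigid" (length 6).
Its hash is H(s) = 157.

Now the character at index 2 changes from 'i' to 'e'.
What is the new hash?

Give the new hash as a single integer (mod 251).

val('i') = 9, val('e') = 5
Position k = 2, exponent = n-1-k = 3
B^3 mod M = 5^3 mod 251 = 125
Delta = (5 - 9) * 125 mod 251 = 2
New hash = (157 + 2) mod 251 = 159

Answer: 159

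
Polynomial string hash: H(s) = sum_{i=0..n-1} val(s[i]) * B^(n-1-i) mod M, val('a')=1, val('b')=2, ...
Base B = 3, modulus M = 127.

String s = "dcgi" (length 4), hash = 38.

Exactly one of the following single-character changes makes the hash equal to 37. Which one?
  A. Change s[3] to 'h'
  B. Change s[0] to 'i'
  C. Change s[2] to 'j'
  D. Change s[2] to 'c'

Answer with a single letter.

Option A: s[3]='i'->'h', delta=(8-9)*3^0 mod 127 = 126, hash=38+126 mod 127 = 37 <-- target
Option B: s[0]='d'->'i', delta=(9-4)*3^3 mod 127 = 8, hash=38+8 mod 127 = 46
Option C: s[2]='g'->'j', delta=(10-7)*3^1 mod 127 = 9, hash=38+9 mod 127 = 47
Option D: s[2]='g'->'c', delta=(3-7)*3^1 mod 127 = 115, hash=38+115 mod 127 = 26

Answer: A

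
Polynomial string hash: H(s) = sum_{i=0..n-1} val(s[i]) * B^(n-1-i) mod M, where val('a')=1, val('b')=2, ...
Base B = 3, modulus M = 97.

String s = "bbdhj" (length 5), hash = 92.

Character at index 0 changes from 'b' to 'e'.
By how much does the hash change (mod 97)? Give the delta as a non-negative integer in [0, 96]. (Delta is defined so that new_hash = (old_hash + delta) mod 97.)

Delta formula: (val(new) - val(old)) * B^(n-1-k) mod M
  val('e') - val('b') = 5 - 2 = 3
  B^(n-1-k) = 3^4 mod 97 = 81
  Delta = 3 * 81 mod 97 = 49

Answer: 49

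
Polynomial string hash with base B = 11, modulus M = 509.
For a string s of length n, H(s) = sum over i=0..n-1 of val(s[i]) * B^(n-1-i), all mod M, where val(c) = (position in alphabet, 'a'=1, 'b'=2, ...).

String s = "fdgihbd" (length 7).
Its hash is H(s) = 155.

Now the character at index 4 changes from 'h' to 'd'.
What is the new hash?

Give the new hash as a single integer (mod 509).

Answer: 180

Derivation:
val('h') = 8, val('d') = 4
Position k = 4, exponent = n-1-k = 2
B^2 mod M = 11^2 mod 509 = 121
Delta = (4 - 8) * 121 mod 509 = 25
New hash = (155 + 25) mod 509 = 180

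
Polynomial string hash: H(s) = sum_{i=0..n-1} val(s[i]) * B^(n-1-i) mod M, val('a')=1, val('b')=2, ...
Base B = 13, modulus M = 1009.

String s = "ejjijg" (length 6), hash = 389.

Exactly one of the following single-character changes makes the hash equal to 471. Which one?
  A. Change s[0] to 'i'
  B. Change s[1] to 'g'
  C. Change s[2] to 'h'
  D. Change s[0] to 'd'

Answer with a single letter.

Option A: s[0]='e'->'i', delta=(9-5)*13^5 mod 1009 = 933, hash=389+933 mod 1009 = 313
Option B: s[1]='j'->'g', delta=(7-10)*13^4 mod 1009 = 82, hash=389+82 mod 1009 = 471 <-- target
Option C: s[2]='j'->'h', delta=(8-10)*13^3 mod 1009 = 651, hash=389+651 mod 1009 = 31
Option D: s[0]='e'->'d', delta=(4-5)*13^5 mod 1009 = 19, hash=389+19 mod 1009 = 408

Answer: B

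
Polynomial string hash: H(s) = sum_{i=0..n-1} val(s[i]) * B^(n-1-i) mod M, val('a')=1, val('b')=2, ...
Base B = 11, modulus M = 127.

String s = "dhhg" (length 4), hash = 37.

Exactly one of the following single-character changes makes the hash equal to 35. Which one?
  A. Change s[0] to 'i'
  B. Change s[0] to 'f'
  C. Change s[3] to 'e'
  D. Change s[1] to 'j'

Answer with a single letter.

Answer: C

Derivation:
Option A: s[0]='d'->'i', delta=(9-4)*11^3 mod 127 = 51, hash=37+51 mod 127 = 88
Option B: s[0]='d'->'f', delta=(6-4)*11^3 mod 127 = 122, hash=37+122 mod 127 = 32
Option C: s[3]='g'->'e', delta=(5-7)*11^0 mod 127 = 125, hash=37+125 mod 127 = 35 <-- target
Option D: s[1]='h'->'j', delta=(10-8)*11^2 mod 127 = 115, hash=37+115 mod 127 = 25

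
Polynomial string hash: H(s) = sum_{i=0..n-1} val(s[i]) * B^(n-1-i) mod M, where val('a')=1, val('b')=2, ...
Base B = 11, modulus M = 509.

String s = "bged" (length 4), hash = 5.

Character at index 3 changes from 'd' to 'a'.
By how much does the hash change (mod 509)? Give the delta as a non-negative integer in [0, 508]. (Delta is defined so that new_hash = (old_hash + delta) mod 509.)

Delta formula: (val(new) - val(old)) * B^(n-1-k) mod M
  val('a') - val('d') = 1 - 4 = -3
  B^(n-1-k) = 11^0 mod 509 = 1
  Delta = -3 * 1 mod 509 = 506

Answer: 506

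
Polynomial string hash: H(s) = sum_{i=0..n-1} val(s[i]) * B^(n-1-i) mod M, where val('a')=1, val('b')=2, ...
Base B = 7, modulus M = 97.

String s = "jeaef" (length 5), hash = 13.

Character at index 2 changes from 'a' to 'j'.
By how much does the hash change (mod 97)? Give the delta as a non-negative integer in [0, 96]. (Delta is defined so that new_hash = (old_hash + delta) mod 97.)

Delta formula: (val(new) - val(old)) * B^(n-1-k) mod M
  val('j') - val('a') = 10 - 1 = 9
  B^(n-1-k) = 7^2 mod 97 = 49
  Delta = 9 * 49 mod 97 = 53

Answer: 53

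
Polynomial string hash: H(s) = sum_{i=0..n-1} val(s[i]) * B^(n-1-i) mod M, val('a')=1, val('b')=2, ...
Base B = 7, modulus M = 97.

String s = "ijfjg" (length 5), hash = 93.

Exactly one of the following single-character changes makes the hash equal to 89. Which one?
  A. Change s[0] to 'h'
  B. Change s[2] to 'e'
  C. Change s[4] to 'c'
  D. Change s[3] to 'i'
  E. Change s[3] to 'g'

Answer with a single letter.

Answer: C

Derivation:
Option A: s[0]='i'->'h', delta=(8-9)*7^4 mod 97 = 24, hash=93+24 mod 97 = 20
Option B: s[2]='f'->'e', delta=(5-6)*7^2 mod 97 = 48, hash=93+48 mod 97 = 44
Option C: s[4]='g'->'c', delta=(3-7)*7^0 mod 97 = 93, hash=93+93 mod 97 = 89 <-- target
Option D: s[3]='j'->'i', delta=(9-10)*7^1 mod 97 = 90, hash=93+90 mod 97 = 86
Option E: s[3]='j'->'g', delta=(7-10)*7^1 mod 97 = 76, hash=93+76 mod 97 = 72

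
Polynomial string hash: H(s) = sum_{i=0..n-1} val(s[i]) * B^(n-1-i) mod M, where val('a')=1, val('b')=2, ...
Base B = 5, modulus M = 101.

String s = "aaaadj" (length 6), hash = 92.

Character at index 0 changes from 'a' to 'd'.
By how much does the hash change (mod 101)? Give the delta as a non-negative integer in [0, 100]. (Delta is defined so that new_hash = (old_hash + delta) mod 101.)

Answer: 83

Derivation:
Delta formula: (val(new) - val(old)) * B^(n-1-k) mod M
  val('d') - val('a') = 4 - 1 = 3
  B^(n-1-k) = 5^5 mod 101 = 95
  Delta = 3 * 95 mod 101 = 83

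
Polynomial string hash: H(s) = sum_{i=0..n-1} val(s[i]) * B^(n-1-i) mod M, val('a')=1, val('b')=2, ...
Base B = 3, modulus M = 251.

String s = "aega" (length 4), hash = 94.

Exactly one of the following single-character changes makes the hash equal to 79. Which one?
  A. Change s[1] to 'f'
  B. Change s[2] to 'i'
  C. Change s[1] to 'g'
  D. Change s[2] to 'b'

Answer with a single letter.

Answer: D

Derivation:
Option A: s[1]='e'->'f', delta=(6-5)*3^2 mod 251 = 9, hash=94+9 mod 251 = 103
Option B: s[2]='g'->'i', delta=(9-7)*3^1 mod 251 = 6, hash=94+6 mod 251 = 100
Option C: s[1]='e'->'g', delta=(7-5)*3^2 mod 251 = 18, hash=94+18 mod 251 = 112
Option D: s[2]='g'->'b', delta=(2-7)*3^1 mod 251 = 236, hash=94+236 mod 251 = 79 <-- target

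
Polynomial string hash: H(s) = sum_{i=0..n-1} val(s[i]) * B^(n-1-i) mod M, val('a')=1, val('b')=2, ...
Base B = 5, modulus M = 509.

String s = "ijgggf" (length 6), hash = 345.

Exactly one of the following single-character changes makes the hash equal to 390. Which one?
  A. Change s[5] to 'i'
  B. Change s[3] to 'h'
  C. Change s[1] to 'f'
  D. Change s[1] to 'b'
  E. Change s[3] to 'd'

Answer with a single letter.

Option A: s[5]='f'->'i', delta=(9-6)*5^0 mod 509 = 3, hash=345+3 mod 509 = 348
Option B: s[3]='g'->'h', delta=(8-7)*5^2 mod 509 = 25, hash=345+25 mod 509 = 370
Option C: s[1]='j'->'f', delta=(6-10)*5^4 mod 509 = 45, hash=345+45 mod 509 = 390 <-- target
Option D: s[1]='j'->'b', delta=(2-10)*5^4 mod 509 = 90, hash=345+90 mod 509 = 435
Option E: s[3]='g'->'d', delta=(4-7)*5^2 mod 509 = 434, hash=345+434 mod 509 = 270

Answer: C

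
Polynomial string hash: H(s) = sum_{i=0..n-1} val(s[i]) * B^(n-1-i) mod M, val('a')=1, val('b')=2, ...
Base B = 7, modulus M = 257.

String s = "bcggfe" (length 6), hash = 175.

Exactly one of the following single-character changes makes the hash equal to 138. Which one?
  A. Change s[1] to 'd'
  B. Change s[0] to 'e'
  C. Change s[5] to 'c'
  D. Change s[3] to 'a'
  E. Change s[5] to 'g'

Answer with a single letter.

Answer: D

Derivation:
Option A: s[1]='c'->'d', delta=(4-3)*7^4 mod 257 = 88, hash=175+88 mod 257 = 6
Option B: s[0]='b'->'e', delta=(5-2)*7^5 mod 257 = 49, hash=175+49 mod 257 = 224
Option C: s[5]='e'->'c', delta=(3-5)*7^0 mod 257 = 255, hash=175+255 mod 257 = 173
Option D: s[3]='g'->'a', delta=(1-7)*7^2 mod 257 = 220, hash=175+220 mod 257 = 138 <-- target
Option E: s[5]='e'->'g', delta=(7-5)*7^0 mod 257 = 2, hash=175+2 mod 257 = 177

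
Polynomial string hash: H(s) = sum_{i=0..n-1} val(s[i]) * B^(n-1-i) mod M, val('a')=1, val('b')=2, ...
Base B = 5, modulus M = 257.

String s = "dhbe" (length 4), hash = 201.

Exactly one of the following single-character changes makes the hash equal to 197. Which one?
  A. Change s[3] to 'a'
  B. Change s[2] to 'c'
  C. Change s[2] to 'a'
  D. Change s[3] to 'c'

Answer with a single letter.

Option A: s[3]='e'->'a', delta=(1-5)*5^0 mod 257 = 253, hash=201+253 mod 257 = 197 <-- target
Option B: s[2]='b'->'c', delta=(3-2)*5^1 mod 257 = 5, hash=201+5 mod 257 = 206
Option C: s[2]='b'->'a', delta=(1-2)*5^1 mod 257 = 252, hash=201+252 mod 257 = 196
Option D: s[3]='e'->'c', delta=(3-5)*5^0 mod 257 = 255, hash=201+255 mod 257 = 199

Answer: A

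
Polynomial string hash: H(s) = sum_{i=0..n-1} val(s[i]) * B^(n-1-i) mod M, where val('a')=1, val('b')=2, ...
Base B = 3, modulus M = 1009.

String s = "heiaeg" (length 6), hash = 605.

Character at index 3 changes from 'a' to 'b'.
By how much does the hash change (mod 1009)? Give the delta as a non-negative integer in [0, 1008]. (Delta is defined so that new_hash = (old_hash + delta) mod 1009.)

Answer: 9

Derivation:
Delta formula: (val(new) - val(old)) * B^(n-1-k) mod M
  val('b') - val('a') = 2 - 1 = 1
  B^(n-1-k) = 3^2 mod 1009 = 9
  Delta = 1 * 9 mod 1009 = 9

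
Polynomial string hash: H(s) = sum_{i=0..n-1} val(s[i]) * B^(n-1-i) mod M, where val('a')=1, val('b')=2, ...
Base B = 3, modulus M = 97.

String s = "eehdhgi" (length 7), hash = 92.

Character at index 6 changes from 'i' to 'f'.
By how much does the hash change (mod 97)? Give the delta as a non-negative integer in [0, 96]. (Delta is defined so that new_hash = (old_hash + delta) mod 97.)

Delta formula: (val(new) - val(old)) * B^(n-1-k) mod M
  val('f') - val('i') = 6 - 9 = -3
  B^(n-1-k) = 3^0 mod 97 = 1
  Delta = -3 * 1 mod 97 = 94

Answer: 94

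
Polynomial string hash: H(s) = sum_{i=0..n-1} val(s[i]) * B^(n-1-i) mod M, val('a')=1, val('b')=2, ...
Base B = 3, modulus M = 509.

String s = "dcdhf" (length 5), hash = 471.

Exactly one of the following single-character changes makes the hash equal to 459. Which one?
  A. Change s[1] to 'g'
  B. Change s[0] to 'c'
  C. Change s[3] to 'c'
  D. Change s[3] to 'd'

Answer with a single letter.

Option A: s[1]='c'->'g', delta=(7-3)*3^3 mod 509 = 108, hash=471+108 mod 509 = 70
Option B: s[0]='d'->'c', delta=(3-4)*3^4 mod 509 = 428, hash=471+428 mod 509 = 390
Option C: s[3]='h'->'c', delta=(3-8)*3^1 mod 509 = 494, hash=471+494 mod 509 = 456
Option D: s[3]='h'->'d', delta=(4-8)*3^1 mod 509 = 497, hash=471+497 mod 509 = 459 <-- target

Answer: D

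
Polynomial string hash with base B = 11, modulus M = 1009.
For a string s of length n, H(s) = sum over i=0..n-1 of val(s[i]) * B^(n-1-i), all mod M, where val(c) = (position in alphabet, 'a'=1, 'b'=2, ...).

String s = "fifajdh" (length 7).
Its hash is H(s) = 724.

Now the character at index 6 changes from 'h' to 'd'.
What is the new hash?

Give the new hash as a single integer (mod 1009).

val('h') = 8, val('d') = 4
Position k = 6, exponent = n-1-k = 0
B^0 mod M = 11^0 mod 1009 = 1
Delta = (4 - 8) * 1 mod 1009 = 1005
New hash = (724 + 1005) mod 1009 = 720

Answer: 720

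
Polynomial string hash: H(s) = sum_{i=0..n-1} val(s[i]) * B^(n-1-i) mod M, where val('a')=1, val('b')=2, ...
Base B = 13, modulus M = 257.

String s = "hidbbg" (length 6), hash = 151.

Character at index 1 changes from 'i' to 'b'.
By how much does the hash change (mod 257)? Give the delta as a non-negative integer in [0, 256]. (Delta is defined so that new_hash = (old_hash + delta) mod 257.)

Answer: 19

Derivation:
Delta formula: (val(new) - val(old)) * B^(n-1-k) mod M
  val('b') - val('i') = 2 - 9 = -7
  B^(n-1-k) = 13^4 mod 257 = 34
  Delta = -7 * 34 mod 257 = 19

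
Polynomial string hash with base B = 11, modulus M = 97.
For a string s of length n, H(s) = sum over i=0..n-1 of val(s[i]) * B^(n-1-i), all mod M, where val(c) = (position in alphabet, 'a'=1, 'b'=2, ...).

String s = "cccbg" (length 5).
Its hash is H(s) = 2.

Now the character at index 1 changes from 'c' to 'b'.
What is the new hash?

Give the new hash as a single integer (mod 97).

Answer: 29

Derivation:
val('c') = 3, val('b') = 2
Position k = 1, exponent = n-1-k = 3
B^3 mod M = 11^3 mod 97 = 70
Delta = (2 - 3) * 70 mod 97 = 27
New hash = (2 + 27) mod 97 = 29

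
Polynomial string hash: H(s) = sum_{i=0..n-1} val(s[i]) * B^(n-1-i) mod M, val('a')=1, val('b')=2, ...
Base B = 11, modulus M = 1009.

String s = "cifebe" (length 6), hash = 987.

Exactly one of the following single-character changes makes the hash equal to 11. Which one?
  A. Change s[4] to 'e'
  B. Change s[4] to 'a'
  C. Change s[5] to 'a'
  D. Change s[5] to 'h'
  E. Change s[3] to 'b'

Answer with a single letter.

Answer: A

Derivation:
Option A: s[4]='b'->'e', delta=(5-2)*11^1 mod 1009 = 33, hash=987+33 mod 1009 = 11 <-- target
Option B: s[4]='b'->'a', delta=(1-2)*11^1 mod 1009 = 998, hash=987+998 mod 1009 = 976
Option C: s[5]='e'->'a', delta=(1-5)*11^0 mod 1009 = 1005, hash=987+1005 mod 1009 = 983
Option D: s[5]='e'->'h', delta=(8-5)*11^0 mod 1009 = 3, hash=987+3 mod 1009 = 990
Option E: s[3]='e'->'b', delta=(2-5)*11^2 mod 1009 = 646, hash=987+646 mod 1009 = 624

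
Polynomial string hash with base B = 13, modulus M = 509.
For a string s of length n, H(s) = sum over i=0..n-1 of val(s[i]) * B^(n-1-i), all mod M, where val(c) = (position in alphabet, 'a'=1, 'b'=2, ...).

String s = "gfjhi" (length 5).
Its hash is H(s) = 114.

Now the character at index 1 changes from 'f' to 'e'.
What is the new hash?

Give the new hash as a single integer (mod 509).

val('f') = 6, val('e') = 5
Position k = 1, exponent = n-1-k = 3
B^3 mod M = 13^3 mod 509 = 161
Delta = (5 - 6) * 161 mod 509 = 348
New hash = (114 + 348) mod 509 = 462

Answer: 462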